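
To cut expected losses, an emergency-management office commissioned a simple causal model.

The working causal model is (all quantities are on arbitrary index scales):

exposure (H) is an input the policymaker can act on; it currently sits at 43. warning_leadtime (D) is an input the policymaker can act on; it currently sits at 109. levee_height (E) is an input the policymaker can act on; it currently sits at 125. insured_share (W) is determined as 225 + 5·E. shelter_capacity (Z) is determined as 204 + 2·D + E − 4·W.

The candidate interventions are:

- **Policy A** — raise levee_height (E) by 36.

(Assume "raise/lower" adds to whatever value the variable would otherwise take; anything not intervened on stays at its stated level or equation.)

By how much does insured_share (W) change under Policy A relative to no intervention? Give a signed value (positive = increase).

Baseline:
  E = 125
  W = 225 + 5·125 = 850
Policy A (E + 36):
  E = 125 + 36 = 161
  W = 225 + 5·161 = 1030
Change in W: 1030 − 850 = 180

180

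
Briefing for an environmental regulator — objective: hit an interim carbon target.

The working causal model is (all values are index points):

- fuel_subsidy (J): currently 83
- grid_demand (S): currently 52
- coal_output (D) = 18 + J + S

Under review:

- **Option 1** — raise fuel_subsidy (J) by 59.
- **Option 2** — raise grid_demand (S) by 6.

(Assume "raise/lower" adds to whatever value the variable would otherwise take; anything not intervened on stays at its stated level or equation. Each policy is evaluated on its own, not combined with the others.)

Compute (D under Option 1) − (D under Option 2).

Option 1 (J + 59):
  J = 83 + 59 = 142
  S = 52
  D = 18 + 142 + 52 = 212
Option 2 (S + 6):
  J = 83
  S = 52 + 6 = 58
  D = 18 + 83 + 58 = 159
D: 212 − 159 = 53

53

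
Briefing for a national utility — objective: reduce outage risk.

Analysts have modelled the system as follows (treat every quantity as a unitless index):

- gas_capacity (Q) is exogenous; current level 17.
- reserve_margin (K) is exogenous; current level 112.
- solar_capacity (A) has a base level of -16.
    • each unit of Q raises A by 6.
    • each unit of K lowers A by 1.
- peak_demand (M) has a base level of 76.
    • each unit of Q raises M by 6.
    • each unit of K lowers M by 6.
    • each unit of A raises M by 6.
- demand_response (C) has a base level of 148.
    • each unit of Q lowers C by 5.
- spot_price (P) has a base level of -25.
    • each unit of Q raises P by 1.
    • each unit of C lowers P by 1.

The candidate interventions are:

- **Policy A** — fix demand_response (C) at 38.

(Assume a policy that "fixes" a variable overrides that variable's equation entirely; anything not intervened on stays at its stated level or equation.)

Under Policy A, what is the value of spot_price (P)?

Policy A (C := 38):
  Q = 17
  C = 38
  P = -25 + 17 − 38 = -46

-46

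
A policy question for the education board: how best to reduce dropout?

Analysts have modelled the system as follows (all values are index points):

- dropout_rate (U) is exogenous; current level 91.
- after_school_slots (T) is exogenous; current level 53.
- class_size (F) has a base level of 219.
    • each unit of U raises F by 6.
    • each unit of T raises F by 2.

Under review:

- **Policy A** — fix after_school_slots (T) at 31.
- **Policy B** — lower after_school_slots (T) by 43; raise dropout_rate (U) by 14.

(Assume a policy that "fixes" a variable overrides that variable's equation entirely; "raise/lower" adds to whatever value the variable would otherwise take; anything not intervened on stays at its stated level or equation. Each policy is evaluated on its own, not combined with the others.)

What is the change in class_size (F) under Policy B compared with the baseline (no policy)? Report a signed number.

Baseline:
  U = 91
  T = 53
  F = 219 + 6·91 + 2·53 = 871
Policy B (T − 43, U + 14):
  U = 91 + 14 = 105
  T = 53 − 43 = 10
  F = 219 + 6·105 + 2·10 = 869
Change in F: 869 − 871 = -2

-2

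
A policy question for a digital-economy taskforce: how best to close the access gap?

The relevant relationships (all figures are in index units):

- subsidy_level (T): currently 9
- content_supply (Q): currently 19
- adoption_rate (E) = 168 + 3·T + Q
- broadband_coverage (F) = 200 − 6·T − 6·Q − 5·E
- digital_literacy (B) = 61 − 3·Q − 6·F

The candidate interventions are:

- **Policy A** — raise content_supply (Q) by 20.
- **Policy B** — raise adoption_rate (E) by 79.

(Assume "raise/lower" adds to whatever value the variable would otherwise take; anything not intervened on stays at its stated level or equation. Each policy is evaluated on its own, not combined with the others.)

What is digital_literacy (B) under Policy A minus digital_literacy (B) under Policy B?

-1110

Policy A (Q + 20):
  T = 9
  Q = 19 + 20 = 39
  E = 168 + 3·9 + 39 = 234
  F = 200 − 6·9 − 6·39 − 5·234 = -1258
  B = 61 − 3·39 − 6·(-1258) = 7492
Policy B (E + 79):
  T = 9
  Q = 19
  E = 168 + 3·9 + 19 (+79 from intervention) = 293
  F = 200 − 6·9 − 6·19 − 5·293 = -1433
  B = 61 − 3·19 − 6·(-1433) = 8602
B: 7492 − 8602 = -1110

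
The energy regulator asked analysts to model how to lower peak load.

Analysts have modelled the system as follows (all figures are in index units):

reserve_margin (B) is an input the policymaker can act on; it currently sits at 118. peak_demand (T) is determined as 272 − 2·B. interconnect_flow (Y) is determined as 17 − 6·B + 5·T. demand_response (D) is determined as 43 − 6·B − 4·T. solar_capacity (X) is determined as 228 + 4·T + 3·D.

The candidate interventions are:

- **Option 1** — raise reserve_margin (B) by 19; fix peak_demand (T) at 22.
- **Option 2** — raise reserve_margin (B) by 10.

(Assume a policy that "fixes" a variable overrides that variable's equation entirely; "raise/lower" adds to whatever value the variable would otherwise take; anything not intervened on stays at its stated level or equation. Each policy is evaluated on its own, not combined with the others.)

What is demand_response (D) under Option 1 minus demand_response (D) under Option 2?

Option 1 (B + 19, T := 22):
  B = 118 + 19 = 137
  T = 22
  D = 43 − 6·137 − 4·22 = -867
Option 2 (B + 10):
  B = 118 + 10 = 128
  T = 272 − 2·128 = 16
  D = 43 − 6·128 − 4·16 = -789
D: -867 − (-789) = -78

-78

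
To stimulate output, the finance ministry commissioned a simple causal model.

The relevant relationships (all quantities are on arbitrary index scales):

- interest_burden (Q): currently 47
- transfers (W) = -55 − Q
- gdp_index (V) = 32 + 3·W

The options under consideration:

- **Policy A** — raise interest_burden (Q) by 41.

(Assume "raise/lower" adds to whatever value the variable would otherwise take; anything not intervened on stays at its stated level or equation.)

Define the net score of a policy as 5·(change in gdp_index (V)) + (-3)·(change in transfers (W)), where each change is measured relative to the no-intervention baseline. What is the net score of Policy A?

-492

Baseline:
  Q = 47
  W = -55 − 47 = -102
  V = 32 + 3·(-102) = -274
Policy A (Q + 41):
  Q = 47 + 41 = 88
  W = -55 − 88 = -143
  V = 32 + 3·(-143) = -397
ΔV = -397 − (-274) = -123; ΔW = -143 − (-102) = -41
Score = 5·(-123) + (-3)·(-41) = -492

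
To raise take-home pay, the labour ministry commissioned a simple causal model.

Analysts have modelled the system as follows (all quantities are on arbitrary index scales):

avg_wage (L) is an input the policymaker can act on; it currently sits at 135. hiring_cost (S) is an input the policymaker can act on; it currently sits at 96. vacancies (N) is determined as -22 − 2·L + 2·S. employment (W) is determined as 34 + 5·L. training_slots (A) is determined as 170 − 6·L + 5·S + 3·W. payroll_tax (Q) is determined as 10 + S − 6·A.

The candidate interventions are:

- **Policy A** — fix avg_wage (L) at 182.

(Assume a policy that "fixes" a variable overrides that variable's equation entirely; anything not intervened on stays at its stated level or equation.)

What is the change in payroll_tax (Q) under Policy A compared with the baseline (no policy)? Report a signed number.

-2538

Baseline:
  L = 135
  S = 96
  W = 34 + 5·135 = 709
  A = 170 − 6·135 + 5·96 + 3·709 = 1967
  Q = 10 + 96 − 6·1967 = -11696
Policy A (L := 182):
  L = 182
  S = 96
  W = 34 + 5·182 = 944
  A = 170 − 6·182 + 5·96 + 3·944 = 2390
  Q = 10 + 96 − 6·2390 = -14234
Change in Q: -14234 − (-11696) = -2538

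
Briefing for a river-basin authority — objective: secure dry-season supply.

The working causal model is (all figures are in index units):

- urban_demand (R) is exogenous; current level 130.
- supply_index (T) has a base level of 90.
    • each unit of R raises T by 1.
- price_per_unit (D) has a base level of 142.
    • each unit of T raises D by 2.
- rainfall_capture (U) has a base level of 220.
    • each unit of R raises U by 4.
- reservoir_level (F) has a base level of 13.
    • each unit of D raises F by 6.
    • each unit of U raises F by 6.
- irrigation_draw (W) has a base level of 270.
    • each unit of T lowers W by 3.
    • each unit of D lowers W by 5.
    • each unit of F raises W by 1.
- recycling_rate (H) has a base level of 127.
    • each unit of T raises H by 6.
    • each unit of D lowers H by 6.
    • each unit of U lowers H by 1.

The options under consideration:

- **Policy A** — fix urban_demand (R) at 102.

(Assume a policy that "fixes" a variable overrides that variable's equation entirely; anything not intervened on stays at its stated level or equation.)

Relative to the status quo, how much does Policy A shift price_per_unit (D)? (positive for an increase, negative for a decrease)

-56

Baseline:
  R = 130
  T = 90 + 130 = 220
  D = 142 + 2·220 = 582
Policy A (R := 102):
  R = 102
  T = 90 + 102 = 192
  D = 142 + 2·192 = 526
Change in D: 526 − 582 = -56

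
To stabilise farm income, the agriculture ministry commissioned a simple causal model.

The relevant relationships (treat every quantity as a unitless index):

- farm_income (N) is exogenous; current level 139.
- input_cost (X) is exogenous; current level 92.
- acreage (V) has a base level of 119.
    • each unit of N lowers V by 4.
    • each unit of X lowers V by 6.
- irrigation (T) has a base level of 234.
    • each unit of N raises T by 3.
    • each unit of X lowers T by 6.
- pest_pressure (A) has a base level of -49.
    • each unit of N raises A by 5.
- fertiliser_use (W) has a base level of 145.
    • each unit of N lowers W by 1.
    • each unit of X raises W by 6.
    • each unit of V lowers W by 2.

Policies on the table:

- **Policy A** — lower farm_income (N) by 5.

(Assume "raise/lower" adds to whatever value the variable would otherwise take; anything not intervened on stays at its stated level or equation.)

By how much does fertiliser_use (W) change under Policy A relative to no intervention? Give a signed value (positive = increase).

Baseline:
  N = 139
  X = 92
  V = 119 − 4·139 − 6·92 = -989
  W = 145 − 139 + 6·92 − 2·(-989) = 2536
Policy A (N − 5):
  N = 139 − 5 = 134
  X = 92
  V = 119 − 4·134 − 6·92 = -969
  W = 145 − 134 + 6·92 − 2·(-969) = 2501
Change in W: 2501 − 2536 = -35

-35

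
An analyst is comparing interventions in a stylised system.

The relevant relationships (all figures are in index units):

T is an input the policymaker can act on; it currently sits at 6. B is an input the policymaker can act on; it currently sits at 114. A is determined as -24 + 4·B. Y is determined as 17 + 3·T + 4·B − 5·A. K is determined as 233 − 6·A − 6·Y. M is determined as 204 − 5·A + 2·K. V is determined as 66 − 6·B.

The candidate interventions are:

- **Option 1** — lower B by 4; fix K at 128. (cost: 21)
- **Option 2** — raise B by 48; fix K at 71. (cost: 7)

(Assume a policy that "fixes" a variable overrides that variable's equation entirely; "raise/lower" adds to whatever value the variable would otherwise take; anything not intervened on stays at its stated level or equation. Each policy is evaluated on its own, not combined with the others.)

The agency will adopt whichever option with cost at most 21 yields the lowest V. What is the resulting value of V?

Option 1 (B − 4, K := 128):
  B = 114 − 4 = 110
  V = 66 − 6·110 = -594
Option 2 (B + 48, K := 71):
  B = 114 + 48 = 162
  V = 66 − 6·162 = -906
Comparing — Option 1: V=-594, Option 2: V=-906. Lowest is -906 (Option 2).

-906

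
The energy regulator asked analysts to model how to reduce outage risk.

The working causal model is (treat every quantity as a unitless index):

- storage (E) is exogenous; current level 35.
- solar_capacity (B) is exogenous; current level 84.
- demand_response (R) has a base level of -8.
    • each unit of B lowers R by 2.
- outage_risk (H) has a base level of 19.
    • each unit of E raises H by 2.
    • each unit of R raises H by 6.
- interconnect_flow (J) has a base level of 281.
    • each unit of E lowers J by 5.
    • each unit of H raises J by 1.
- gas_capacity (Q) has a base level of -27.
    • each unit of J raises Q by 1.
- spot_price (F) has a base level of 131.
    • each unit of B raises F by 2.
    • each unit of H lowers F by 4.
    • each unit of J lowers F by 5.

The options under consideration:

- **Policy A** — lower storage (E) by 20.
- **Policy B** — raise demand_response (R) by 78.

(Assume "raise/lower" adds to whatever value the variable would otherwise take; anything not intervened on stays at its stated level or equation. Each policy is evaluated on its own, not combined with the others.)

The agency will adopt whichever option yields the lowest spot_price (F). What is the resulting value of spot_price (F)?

Policy A (E − 20):
  E = 35 − 20 = 15
  B = 84
  R = -8 − 2·84 = -176
  H = 19 + 2·15 + 6·(-176) = -1007
  J = 281 − 5·15 + (-1007) = -801
  F = 131 + 2·84 − 4·(-1007) − 5·(-801) = 8332
Policy B (R + 78):
  E = 35
  B = 84
  R = -8 − 2·84 (+78 from intervention) = -98
  H = 19 + 2·35 + 6·(-98) = -499
  J = 281 − 5·35 + (-499) = -393
  F = 131 + 2·84 − 4·(-499) − 5·(-393) = 4260
Comparing — Policy A: F=8332, Policy B: F=4260. Lowest is 4260 (Policy B).

4260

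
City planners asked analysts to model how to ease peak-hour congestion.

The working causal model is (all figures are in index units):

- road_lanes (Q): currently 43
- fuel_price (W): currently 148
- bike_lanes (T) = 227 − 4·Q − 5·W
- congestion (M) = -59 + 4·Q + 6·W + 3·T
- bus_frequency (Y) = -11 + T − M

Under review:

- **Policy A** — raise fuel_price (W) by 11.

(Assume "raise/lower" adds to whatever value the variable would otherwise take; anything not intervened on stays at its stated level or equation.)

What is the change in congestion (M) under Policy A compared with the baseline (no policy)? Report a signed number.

Baseline:
  Q = 43
  W = 148
  T = 227 − 4·43 − 5·148 = -685
  M = -59 + 4·43 + 6·148 + 3·(-685) = -1054
Policy A (W + 11):
  Q = 43
  W = 148 + 11 = 159
  T = 227 − 4·43 − 5·159 = -740
  M = -59 + 4·43 + 6·159 + 3·(-740) = -1153
Change in M: -1153 − (-1054) = -99

-99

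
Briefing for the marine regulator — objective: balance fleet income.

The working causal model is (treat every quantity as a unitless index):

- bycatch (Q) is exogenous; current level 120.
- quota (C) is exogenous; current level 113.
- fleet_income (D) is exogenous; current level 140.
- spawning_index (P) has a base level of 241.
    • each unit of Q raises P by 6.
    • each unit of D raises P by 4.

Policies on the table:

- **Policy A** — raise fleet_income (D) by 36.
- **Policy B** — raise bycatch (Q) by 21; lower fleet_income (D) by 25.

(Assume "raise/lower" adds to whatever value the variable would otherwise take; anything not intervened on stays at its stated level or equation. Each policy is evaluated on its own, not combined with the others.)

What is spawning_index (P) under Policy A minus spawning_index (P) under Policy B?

Policy A (D + 36):
  Q = 120
  D = 140 + 36 = 176
  P = 241 + 6·120 + 4·176 = 1665
Policy B (Q + 21, D − 25):
  Q = 120 + 21 = 141
  D = 140 − 25 = 115
  P = 241 + 6·141 + 4·115 = 1547
P: 1665 − 1547 = 118

118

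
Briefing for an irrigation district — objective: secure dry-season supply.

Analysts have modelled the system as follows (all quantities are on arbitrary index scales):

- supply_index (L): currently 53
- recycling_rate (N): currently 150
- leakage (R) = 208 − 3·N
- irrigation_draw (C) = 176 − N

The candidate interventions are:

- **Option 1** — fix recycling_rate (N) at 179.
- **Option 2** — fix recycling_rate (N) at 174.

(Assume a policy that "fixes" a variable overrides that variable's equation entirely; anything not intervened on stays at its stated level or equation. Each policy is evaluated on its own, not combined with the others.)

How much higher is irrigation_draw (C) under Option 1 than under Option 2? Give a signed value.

-5

Option 1 (N := 179):
  N = 179
  C = 176 − 179 = -3
Option 2 (N := 174):
  N = 174
  C = 176 − 174 = 2
C: -3 − 2 = -5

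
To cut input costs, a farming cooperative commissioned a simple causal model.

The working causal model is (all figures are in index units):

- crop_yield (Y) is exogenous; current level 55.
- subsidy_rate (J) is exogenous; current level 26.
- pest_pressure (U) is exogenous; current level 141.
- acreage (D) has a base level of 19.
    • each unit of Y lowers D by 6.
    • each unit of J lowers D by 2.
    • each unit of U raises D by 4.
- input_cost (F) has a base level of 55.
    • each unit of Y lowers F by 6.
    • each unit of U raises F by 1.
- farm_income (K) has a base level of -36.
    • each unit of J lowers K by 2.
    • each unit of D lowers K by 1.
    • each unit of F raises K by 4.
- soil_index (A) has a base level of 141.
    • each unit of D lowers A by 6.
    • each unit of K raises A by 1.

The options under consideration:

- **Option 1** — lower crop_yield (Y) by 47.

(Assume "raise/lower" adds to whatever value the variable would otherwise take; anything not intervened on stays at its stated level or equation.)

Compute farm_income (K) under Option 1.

21

Option 1 (Y − 47):
  Y = 55 − 47 = 8
  J = 26
  U = 141
  D = 19 − 6·8 − 2·26 + 4·141 = 483
  F = 55 − 6·8 + 141 = 148
  K = -36 − 2·26 − 483 + 4·148 = 21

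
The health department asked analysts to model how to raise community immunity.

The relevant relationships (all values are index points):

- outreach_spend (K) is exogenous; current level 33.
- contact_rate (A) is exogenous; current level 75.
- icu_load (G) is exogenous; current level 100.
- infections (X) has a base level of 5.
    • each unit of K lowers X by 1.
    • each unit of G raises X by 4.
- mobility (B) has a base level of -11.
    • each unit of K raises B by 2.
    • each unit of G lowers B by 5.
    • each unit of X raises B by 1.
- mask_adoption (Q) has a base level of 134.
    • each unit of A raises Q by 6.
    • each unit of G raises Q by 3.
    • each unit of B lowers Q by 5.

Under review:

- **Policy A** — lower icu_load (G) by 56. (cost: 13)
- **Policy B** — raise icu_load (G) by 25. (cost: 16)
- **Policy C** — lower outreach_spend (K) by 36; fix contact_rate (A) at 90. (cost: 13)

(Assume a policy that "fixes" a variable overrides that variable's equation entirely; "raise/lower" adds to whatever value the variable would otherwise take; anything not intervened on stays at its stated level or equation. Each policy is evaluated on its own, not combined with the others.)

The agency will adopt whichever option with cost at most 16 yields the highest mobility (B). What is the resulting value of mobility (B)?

-17

Policy A (G − 56):
  K = 33
  G = 100 − 56 = 44
  X = 5 − 33 + 4·44 = 148
  B = -11 + 2·33 − 5·44 + 148 = -17
Policy B (G + 25):
  K = 33
  G = 100 + 25 = 125
  X = 5 − 33 + 4·125 = 472
  B = -11 + 2·33 − 5·125 + 472 = -98
Policy C (K − 36, A := 90):
  K = 33 − 36 = -3
  G = 100
  X = 5 − (-3) + 4·100 = 408
  B = -11 + 2·(-3) − 5·100 + 408 = -109
Comparing — Policy A: B=-17, Policy B: B=-98, Policy C: B=-109. Highest is -17 (Policy A).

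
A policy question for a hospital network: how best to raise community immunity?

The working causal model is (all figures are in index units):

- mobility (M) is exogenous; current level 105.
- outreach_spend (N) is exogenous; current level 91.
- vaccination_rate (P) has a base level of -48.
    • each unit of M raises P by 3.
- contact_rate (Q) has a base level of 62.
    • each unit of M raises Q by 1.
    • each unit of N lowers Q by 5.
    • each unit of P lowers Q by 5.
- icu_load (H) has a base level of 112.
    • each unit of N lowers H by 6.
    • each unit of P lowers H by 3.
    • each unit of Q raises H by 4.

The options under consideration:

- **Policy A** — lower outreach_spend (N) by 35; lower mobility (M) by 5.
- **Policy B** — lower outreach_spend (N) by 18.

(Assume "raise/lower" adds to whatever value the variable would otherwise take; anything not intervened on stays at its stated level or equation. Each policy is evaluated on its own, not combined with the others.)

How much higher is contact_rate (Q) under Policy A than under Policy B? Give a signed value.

Policy A (N − 35, M − 5):
  M = 105 − 5 = 100
  N = 91 − 35 = 56
  P = -48 + 3·100 = 252
  Q = 62 + 100 − 5·56 − 5·252 = -1378
Policy B (N − 18):
  M = 105
  N = 91 − 18 = 73
  P = -48 + 3·105 = 267
  Q = 62 + 105 − 5·73 − 5·267 = -1533
Q: -1378 − (-1533) = 155

155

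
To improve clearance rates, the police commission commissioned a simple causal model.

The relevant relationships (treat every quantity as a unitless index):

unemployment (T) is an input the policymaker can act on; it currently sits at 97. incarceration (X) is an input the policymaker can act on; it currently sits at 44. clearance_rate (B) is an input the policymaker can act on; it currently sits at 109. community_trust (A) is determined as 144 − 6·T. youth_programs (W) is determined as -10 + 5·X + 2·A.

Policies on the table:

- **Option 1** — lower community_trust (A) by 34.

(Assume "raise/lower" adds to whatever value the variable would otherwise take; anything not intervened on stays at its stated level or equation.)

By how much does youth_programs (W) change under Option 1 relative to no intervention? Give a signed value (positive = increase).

Baseline:
  T = 97
  X = 44
  A = 144 − 6·97 = -438
  W = -10 + 5·44 + 2·(-438) = -666
Option 1 (A − 34):
  T = 97
  X = 44
  A = 144 − 6·97 (−34 from intervention) = -472
  W = -10 + 5·44 + 2·(-472) = -734
Change in W: -734 − (-666) = -68

-68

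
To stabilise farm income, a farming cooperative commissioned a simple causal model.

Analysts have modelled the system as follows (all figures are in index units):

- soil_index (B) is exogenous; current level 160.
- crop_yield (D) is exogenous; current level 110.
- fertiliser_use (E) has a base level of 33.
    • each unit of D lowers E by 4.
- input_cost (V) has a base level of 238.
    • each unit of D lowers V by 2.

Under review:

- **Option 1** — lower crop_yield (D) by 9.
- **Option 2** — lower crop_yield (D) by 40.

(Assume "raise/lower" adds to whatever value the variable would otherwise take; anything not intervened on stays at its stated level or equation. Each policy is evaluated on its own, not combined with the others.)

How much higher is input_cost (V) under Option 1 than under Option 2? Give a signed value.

-62

Option 1 (D − 9):
  D = 110 − 9 = 101
  V = 238 − 2·101 = 36
Option 2 (D − 40):
  D = 110 − 40 = 70
  V = 238 − 2·70 = 98
V: 36 − 98 = -62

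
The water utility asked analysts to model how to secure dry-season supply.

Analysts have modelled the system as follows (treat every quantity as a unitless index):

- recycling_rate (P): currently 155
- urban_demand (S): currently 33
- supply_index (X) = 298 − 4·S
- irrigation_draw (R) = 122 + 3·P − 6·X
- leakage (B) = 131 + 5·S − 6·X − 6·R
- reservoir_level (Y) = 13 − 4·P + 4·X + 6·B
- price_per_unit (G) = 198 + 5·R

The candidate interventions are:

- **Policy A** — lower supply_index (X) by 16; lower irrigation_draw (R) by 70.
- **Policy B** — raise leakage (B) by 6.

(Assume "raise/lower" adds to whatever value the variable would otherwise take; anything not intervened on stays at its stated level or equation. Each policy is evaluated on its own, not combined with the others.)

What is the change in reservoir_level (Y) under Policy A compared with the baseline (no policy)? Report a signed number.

Baseline:
  P = 155
  S = 33
  X = 298 − 4·33 = 166
  R = 122 + 3·155 − 6·166 = -409
  B = 131 + 5·33 − 6·166 − 6·(-409) = 1754
  Y = 13 − 4·155 + 4·166 + 6·1754 = 10581
Policy A (X − 16, R − 70):
  P = 155
  S = 33
  X = 298 − 4·33 (−16 from intervention) = 150
  R = 122 + 3·155 − 6·150 (−70 from intervention) = -383
  B = 131 + 5·33 − 6·150 − 6·(-383) = 1694
  Y = 13 − 4·155 + 4·150 + 6·1694 = 10157
Change in Y: 10157 − 10581 = -424

-424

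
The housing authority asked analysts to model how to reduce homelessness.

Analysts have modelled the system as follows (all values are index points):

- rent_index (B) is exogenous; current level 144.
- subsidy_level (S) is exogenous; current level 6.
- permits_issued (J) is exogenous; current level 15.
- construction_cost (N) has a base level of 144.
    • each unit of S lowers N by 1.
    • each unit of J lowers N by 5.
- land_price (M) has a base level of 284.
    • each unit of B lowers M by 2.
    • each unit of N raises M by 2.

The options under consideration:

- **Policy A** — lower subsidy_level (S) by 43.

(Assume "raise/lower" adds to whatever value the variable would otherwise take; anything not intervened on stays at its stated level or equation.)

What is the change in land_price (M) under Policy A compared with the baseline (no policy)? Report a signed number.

86

Baseline:
  B = 144
  S = 6
  J = 15
  N = 144 − 6 − 5·15 = 63
  M = 284 − 2·144 + 2·63 = 122
Policy A (S − 43):
  B = 144
  S = 6 − 43 = -37
  J = 15
  N = 144 − (-37) − 5·15 = 106
  M = 284 − 2·144 + 2·106 = 208
Change in M: 208 − 122 = 86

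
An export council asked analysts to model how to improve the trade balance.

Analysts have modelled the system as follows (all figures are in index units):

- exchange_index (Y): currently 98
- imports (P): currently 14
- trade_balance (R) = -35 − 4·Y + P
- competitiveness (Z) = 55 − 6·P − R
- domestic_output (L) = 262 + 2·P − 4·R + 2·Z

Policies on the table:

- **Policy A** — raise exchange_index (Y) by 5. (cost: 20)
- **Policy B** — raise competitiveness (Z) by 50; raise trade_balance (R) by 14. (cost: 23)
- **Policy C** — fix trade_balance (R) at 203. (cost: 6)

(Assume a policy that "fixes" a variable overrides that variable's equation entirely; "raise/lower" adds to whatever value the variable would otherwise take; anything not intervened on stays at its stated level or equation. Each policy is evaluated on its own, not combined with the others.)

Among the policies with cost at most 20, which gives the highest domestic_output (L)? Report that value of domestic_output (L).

Policy A (Y + 5):
  Y = 98 + 5 = 103
  P = 14
  R = -35 − 4·103 + 14 = -433
  Z = 55 − 6·14 − (-433) = 404
  L = 262 + 2·14 − 4·(-433) + 2·404 = 2830
Policy C (R := 203):
  Y = 98
  P = 14
  R = 203
  Z = 55 − 6·14 − 203 = -232
  L = 262 + 2·14 − 4·203 + 2·(-232) = -986
Comparing — Policy A: L=2830, Policy C: L=-986. Highest is 2830 (Policy A).

2830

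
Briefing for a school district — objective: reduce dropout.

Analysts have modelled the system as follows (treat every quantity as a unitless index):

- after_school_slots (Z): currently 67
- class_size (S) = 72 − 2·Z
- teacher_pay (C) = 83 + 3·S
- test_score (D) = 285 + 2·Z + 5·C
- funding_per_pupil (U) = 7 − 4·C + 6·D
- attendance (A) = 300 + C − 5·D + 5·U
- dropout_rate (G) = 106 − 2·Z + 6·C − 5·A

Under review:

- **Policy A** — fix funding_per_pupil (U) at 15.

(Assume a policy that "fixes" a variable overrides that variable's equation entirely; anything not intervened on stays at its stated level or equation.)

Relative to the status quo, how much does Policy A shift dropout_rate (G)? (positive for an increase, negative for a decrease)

-4300

Baseline:
  Z = 67
  S = 72 − 2·67 = -62
  C = 83 + 3·(-62) = -103
  D = 285 + 2·67 + 5·(-103) = -96
  U = 7 − 4·(-103) + 6·(-96) = -157
  A = 300 + (-103) − 5·(-96) + 5·(-157) = -108
  G = 106 − 2·67 + 6·(-103) − 5·(-108) = -106
Policy A (U := 15):
  Z = 67
  S = 72 − 2·67 = -62
  C = 83 + 3·(-62) = -103
  D = 285 + 2·67 + 5·(-103) = -96
  U = 15
  A = 300 + (-103) − 5·(-96) + 5·15 = 752
  G = 106 − 2·67 + 6·(-103) − 5·752 = -4406
Change in G: -4406 − (-106) = -4300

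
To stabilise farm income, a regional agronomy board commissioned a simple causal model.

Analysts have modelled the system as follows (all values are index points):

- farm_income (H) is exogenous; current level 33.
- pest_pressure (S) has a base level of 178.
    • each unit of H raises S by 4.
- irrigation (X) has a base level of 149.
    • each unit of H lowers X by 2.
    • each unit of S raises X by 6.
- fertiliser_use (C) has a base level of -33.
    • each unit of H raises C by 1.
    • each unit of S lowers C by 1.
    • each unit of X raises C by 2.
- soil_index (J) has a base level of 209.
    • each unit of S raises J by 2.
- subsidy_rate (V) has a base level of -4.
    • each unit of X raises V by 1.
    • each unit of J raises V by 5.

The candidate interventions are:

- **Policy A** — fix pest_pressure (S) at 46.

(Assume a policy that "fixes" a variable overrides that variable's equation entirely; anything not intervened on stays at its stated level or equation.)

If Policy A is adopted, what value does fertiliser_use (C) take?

672

Policy A (S := 46):
  H = 33
  S = 46
  X = 149 − 2·33 + 6·46 = 359
  C = -33 + 33 − 46 + 2·359 = 672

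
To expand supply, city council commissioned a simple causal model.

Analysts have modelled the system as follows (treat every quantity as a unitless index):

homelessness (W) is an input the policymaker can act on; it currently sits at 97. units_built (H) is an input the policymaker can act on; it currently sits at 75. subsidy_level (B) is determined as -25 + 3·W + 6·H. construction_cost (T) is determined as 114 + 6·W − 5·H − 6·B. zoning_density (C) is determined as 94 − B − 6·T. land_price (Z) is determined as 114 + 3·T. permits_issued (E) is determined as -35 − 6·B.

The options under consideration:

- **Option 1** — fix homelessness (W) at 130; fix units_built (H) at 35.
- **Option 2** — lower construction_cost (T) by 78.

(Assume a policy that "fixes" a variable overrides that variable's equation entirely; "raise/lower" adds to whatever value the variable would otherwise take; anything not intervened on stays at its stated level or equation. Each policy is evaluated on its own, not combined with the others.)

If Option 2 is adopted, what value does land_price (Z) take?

Option 2 (T − 78):
  W = 97
  H = 75
  B = -25 + 3·97 + 6·75 = 716
  T = 114 + 6·97 − 5·75 − 6·716 (−78 from intervention) = -4053
  Z = 114 + 3·(-4053) = -12045

-12045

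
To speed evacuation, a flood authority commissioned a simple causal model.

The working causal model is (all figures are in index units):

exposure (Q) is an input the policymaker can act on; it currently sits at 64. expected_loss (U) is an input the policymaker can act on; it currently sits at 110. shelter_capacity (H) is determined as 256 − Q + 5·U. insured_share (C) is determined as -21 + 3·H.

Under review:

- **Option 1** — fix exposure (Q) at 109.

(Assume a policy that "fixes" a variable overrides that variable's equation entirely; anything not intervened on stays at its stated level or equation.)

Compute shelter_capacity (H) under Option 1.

Option 1 (Q := 109):
  Q = 109
  U = 110
  H = 256 − 109 + 5·110 = 697

697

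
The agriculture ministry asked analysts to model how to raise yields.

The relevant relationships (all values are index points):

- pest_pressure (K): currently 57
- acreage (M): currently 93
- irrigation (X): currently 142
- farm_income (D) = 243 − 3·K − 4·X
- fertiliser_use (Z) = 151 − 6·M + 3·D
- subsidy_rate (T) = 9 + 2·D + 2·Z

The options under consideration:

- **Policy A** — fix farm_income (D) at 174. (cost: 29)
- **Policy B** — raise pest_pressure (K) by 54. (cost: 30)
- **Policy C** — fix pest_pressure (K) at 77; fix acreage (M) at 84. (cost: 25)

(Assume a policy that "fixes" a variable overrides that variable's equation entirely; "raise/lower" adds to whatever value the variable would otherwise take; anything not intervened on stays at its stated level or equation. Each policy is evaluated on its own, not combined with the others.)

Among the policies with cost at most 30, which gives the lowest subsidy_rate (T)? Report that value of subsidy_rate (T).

-6069

Policy A (D := 174):
  K = 57
  M = 93
  X = 142
  D = 174
  Z = 151 − 6·93 + 3·174 = 115
  T = 9 + 2·174 + 2·115 = 587
Policy B (K + 54):
  K = 57 + 54 = 111
  M = 93
  X = 142
  D = 243 − 3·111 − 4·142 = -658
  Z = 151 − 6·93 + 3·(-658) = -2381
  T = 9 + 2·(-658) + 2·(-2381) = -6069
Policy C (K := 77, M := 84):
  K = 77
  M = 84
  X = 142
  D = 243 − 3·77 − 4·142 = -556
  Z = 151 − 6·84 + 3·(-556) = -2021
  T = 9 + 2·(-556) + 2·(-2021) = -5145
Comparing — Policy A: T=587, Policy B: T=-6069, Policy C: T=-5145. Lowest is -6069 (Policy B).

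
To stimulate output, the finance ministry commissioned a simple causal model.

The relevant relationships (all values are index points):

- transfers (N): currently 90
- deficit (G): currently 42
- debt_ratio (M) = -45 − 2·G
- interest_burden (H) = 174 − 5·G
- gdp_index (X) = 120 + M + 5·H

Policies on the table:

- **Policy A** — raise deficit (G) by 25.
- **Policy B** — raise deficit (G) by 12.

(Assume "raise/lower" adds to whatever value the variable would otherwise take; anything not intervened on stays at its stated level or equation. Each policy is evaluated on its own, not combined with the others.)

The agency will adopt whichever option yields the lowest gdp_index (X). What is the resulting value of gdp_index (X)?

-864

Policy A (G + 25):
  G = 42 + 25 = 67
  M = -45 − 2·67 = -179
  H = 174 − 5·67 = -161
  X = 120 + (-179) + 5·(-161) = -864
Policy B (G + 12):
  G = 42 + 12 = 54
  M = -45 − 2·54 = -153
  H = 174 − 5·54 = -96
  X = 120 + (-153) + 5·(-96) = -513
Comparing — Policy A: X=-864, Policy B: X=-513. Lowest is -864 (Policy A).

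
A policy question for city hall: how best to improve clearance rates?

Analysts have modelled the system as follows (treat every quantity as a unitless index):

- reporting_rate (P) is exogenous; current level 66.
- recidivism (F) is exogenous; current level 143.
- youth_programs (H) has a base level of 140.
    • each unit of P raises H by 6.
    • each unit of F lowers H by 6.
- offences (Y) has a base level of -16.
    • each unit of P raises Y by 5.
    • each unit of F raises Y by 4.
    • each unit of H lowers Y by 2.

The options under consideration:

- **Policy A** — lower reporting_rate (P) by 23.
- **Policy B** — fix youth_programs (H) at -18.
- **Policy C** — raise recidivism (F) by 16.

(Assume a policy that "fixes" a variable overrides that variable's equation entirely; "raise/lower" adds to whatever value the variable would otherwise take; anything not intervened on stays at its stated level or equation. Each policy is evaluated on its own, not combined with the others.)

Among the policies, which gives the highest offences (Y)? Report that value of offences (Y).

Policy A (P − 23):
  P = 66 − 23 = 43
  F = 143
  H = 140 + 6·43 − 6·143 = -460
  Y = -16 + 5·43 + 4·143 − 2·(-460) = 1691
Policy B (H := -18):
  P = 66
  F = 143
  H = -18
  Y = -16 + 5·66 + 4·143 − 2·(-18) = 922
Policy C (F + 16):
  P = 66
  F = 143 + 16 = 159
  H = 140 + 6·66 − 6·159 = -418
  Y = -16 + 5·66 + 4·159 − 2·(-418) = 1786
Comparing — Policy A: Y=1691, Policy B: Y=922, Policy C: Y=1786. Highest is 1786 (Policy C).

1786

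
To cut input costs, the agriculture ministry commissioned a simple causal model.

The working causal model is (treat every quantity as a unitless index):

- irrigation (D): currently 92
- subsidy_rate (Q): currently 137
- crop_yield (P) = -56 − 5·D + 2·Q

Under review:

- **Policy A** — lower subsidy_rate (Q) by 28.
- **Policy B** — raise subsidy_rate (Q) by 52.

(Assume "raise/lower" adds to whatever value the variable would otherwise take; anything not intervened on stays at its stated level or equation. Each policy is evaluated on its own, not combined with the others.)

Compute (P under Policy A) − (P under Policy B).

Policy A (Q − 28):
  D = 92
  Q = 137 − 28 = 109
  P = -56 − 5·92 + 2·109 = -298
Policy B (Q + 52):
  D = 92
  Q = 137 + 52 = 189
  P = -56 − 5·92 + 2·189 = -138
P: -298 − (-138) = -160

-160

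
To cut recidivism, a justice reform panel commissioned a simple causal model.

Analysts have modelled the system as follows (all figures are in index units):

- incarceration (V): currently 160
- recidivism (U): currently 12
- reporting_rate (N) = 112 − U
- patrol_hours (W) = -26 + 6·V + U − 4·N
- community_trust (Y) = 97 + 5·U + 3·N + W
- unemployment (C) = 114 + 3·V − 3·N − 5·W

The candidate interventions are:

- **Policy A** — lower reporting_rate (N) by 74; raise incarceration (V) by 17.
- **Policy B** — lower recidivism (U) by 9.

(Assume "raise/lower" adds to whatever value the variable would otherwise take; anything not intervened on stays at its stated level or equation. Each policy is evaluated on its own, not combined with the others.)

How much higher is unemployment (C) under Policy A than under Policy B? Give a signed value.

Policy A (N − 74, V + 17):
  V = 160 + 17 = 177
  U = 12
  N = 112 − 12 (−74 from intervention) = 26
  W = -26 + 6·177 + 12 − 4·26 = 944
  C = 114 + 3·177 − 3·26 − 5·944 = -4153
Policy B (U − 9):
  V = 160
  U = 12 − 9 = 3
  N = 112 − 3 = 109
  W = -26 + 6·160 + 3 − 4·109 = 501
  C = 114 + 3·160 − 3·109 − 5·501 = -2238
C: -4153 − (-2238) = -1915

-1915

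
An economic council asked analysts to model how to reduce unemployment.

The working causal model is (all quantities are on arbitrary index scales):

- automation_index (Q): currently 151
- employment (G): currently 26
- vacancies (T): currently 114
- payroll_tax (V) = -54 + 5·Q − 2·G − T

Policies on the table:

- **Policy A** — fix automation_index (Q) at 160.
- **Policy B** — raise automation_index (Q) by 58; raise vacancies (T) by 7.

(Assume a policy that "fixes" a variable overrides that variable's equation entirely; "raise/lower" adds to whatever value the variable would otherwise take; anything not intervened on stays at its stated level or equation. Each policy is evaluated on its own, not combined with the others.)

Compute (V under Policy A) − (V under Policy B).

Policy A (Q := 160):
  Q = 160
  G = 26
  T = 114
  V = -54 + 5·160 − 2·26 − 114 = 580
Policy B (Q + 58, T + 7):
  Q = 151 + 58 = 209
  G = 26
  T = 114 + 7 = 121
  V = -54 + 5·209 − 2·26 − 121 = 818
V: 580 − 818 = -238

-238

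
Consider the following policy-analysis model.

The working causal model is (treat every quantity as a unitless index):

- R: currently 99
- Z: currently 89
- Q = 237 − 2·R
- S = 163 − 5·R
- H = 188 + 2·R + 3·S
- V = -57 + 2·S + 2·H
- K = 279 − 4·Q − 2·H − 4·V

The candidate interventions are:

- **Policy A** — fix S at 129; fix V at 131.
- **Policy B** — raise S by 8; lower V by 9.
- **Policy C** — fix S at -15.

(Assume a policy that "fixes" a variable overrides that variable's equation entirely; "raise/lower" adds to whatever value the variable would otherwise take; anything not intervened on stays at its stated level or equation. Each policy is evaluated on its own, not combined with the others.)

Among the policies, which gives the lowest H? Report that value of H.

Policy A (S := 129, V := 131):
  R = 99
  S = 129
  H = 188 + 2·99 + 3·129 = 773
Policy B (S + 8, V − 9):
  R = 99
  S = 163 − 5·99 (+8 from intervention) = -324
  H = 188 + 2·99 + 3·(-324) = -586
Policy C (S := -15):
  R = 99
  S = -15
  H = 188 + 2·99 + 3·(-15) = 341
Comparing — Policy A: H=773, Policy B: H=-586, Policy C: H=341. Lowest is -586 (Policy B).

-586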